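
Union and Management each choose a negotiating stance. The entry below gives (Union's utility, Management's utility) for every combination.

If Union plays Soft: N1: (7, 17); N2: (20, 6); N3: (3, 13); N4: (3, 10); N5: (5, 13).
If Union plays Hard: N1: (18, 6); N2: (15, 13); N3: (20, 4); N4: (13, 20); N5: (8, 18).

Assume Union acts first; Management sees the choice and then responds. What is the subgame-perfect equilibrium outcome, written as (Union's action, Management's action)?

(Hard, N4)

Solve by backward induction (Union leads).
- Soft: BR = N1, leader payoff 7.
- Hard: BR = N4, leader payoff 13.
Maximizing over 7, 13, Union chooses Hard. Subgame-perfect outcome: (Hard, N4) with payoffs (13, 20).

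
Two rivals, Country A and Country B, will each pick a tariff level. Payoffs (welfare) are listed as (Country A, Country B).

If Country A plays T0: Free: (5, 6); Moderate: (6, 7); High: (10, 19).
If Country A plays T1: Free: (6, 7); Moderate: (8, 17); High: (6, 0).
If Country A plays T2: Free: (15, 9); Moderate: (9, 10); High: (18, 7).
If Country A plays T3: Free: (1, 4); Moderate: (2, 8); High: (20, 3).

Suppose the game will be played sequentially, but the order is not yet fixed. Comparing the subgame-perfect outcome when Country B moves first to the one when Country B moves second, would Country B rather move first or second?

second

If Country A leads: Country B's best replies are T0→High, T1→Moderate, T2→Moderate, T3→Moderate; Country A's induced payoffs 10, 8, 9, 2; outcome (T0, High), payoffs (10, 19).
If Country B leads: Country A's best replies are Free→T2, Moderate→T2, High→T3; Country B's induced payoffs 9, 10, 3; outcome (T2, Moderate), payoffs (9, 10).
Country B gets 10 moving first and 19 moving second, so Country B prefers to move second.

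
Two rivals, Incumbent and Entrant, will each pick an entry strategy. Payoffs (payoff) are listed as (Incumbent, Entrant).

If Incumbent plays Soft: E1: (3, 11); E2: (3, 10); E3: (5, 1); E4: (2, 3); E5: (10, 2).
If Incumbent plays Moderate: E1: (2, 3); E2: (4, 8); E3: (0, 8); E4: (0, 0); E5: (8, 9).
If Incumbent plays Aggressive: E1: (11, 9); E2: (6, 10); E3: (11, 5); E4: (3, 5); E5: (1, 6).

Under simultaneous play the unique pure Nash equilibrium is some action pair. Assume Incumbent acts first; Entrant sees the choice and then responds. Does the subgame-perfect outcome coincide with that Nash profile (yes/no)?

no

Backward induction with Incumbent moving first.
- Soft: Entrant compares 11, 10, 1, 3, 2 and picks E1; Incumbent would get 3.
- Moderate: Entrant compares 3, 8, 8, 0, 9 and picks E5; Incumbent would get 8.
- Aggressive: Entrant compares 9, 10, 5, 5, 6 and picks E2; Incumbent would get 6.
Maximizing over 3, 8, 6, Incumbent chooses Moderate. Subgame-perfect outcome: (Moderate, E5) with payoffs (8, 9).
For the simultaneous game, intersect best replies.
Incumbent's best replies: E1→Aggressive; E2→Aggressive; E3→Aggressive; E4→Aggressive; E5→Soft.
Entrant's best replies: Soft→E1; Moderate→E5; Aggressive→E2.
The unique mutual best reply is (Aggressive, E2), giving (6, 10).
Sequential outcome (Moderate, E5) differs from the Nash profile (Aggressive, E2).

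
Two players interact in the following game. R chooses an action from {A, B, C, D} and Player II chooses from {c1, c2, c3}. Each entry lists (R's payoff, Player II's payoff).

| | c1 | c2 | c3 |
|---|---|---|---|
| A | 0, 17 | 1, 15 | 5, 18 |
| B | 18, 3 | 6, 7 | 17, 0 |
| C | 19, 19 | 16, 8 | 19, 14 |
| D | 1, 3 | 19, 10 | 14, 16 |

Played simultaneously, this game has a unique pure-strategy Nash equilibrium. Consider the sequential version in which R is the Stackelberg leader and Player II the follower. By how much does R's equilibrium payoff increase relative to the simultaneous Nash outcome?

Backward induction with R moving first.
- A: BR = c3, leader payoff 5.
- B: BR = c2, leader payoff 6.
- C: BR = c1, leader payoff 19.
- D: BR = c3, leader payoff 14.
Maximizing over 5, 6, 19, 14, R chooses C. Subgame-perfect outcome: (C, c1) with payoffs (19, 19).
Now find the simultaneous Nash equilibrium.
R's best replies: c1→C; c2→D; c3→C.
Player II's best replies: A→c3; B→c2; C→c1; D→c3.
Only (C, c1) has each player best-responding; Nash payoffs (19, 19).
R's commitment gain: 19 − 19 = 0.

0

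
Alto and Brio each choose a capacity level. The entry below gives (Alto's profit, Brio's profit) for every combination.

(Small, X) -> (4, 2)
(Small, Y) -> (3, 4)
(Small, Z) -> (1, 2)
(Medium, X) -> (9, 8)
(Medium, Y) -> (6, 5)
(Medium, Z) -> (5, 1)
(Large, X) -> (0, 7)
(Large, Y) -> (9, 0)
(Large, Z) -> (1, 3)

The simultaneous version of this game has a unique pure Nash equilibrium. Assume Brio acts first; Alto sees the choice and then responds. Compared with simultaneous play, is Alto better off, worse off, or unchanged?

Solve by backward induction (Brio leads).
- X: Alto compares 4, 9, 0 and picks Medium; Brio would get 8.
- Y: Alto compares 3, 6, 9 and picks Large; Brio would get 0.
- Z: Alto compares 1, 5, 1 and picks Medium; Brio would get 1.
Maximizing over 8, 0, 1, Brio chooses X. Subgame-perfect outcome: (Medium, X) with payoffs (9, 8).
For the simultaneous game, intersect best replies.
Alto's best replies: X→Medium; Y→Large; Z→Medium.
Brio's best replies: Small→Y; Medium→X; Large→X.
Only (Medium, X) has each player best-responding; Nash payoffs (9, 8).
Alto earns 9 sequentially versus 9 at the Nash outcome: unchanged.

unchanged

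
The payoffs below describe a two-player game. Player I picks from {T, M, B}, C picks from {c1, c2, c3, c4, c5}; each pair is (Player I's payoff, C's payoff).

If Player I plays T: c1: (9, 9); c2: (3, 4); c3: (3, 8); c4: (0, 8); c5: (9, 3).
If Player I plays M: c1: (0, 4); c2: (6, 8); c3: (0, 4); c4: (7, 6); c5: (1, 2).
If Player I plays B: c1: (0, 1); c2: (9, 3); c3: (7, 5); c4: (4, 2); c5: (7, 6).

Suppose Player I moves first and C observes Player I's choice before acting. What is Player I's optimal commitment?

Backward induction with Player I moving first.
- T: BR = c1, leader payoff 9.
- M: BR = c2, leader payoff 6.
- B: BR = c5, leader payoff 7.
Maximizing over 9, 6, 7, Player I chooses T. Subgame-perfect outcome: (T, c1) with payoffs (9, 9).

T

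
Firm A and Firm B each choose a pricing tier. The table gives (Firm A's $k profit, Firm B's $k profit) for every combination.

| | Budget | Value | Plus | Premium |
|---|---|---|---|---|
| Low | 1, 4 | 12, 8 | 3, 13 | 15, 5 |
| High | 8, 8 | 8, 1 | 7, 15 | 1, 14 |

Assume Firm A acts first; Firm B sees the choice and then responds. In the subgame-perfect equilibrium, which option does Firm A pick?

Work backward from Firm B's decision.
- Low: Firm B compares 4, 8, 13, 5 and picks Plus; Firm A would get 3.
- High: Firm B compares 8, 1, 15, 14 and picks Plus; Firm A would get 7.
Firm A's induced payoffs are 3, 7, so Firm A commits to High. Subgame-perfect outcome: (High, Plus) with payoffs (7, 15).

High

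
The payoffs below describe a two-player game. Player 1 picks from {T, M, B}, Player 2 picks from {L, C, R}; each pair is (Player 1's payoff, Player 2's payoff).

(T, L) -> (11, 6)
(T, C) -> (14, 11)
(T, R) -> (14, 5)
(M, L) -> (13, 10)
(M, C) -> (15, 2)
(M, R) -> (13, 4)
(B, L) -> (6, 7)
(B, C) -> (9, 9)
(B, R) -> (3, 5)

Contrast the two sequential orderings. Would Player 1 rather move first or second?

If Player 1 leads: Player 2's best replies are T→C, M→L, B→C; Player 1's induced payoffs 14, 13, 9; outcome (T, C), payoffs (14, 11).
If Player 2 leads: Player 1's best replies are L→M, C→M, R→T; Player 2's induced payoffs 10, 2, 5; outcome (M, L), payoffs (13, 10).
Player 1 gets 14 moving first and 13 moving second, so Player 1 prefers to move first.

first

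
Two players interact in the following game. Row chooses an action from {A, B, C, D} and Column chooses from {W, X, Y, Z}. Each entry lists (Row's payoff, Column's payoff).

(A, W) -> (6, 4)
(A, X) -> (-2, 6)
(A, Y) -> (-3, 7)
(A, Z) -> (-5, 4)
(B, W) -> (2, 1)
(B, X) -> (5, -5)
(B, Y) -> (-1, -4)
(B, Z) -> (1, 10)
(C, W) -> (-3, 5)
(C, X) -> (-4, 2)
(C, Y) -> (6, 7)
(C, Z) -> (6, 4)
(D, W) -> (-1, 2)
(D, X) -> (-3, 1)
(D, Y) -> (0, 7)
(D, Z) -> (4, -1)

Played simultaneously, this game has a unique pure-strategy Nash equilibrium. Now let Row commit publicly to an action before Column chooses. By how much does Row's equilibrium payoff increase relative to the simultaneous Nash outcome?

0

Column best-responds to each possible Row move:
- A → Column plays Y (best of 4, 6, 7, 4); Row gets -3.
- B → Column plays Z (best of 1, -5, -4, 10); Row gets 1.
- C → Column plays Y (best of 5, 2, 7, 4); Row gets 6.
- D → Column plays Y (best of 2, 1, 7, -1); Row gets 0.
Maximizing over -3, 1, 6, 0, Row chooses C. Subgame-perfect outcome: (C, Y) with payoffs (6, 7).
Now find the simultaneous Nash equilibrium.
Row's best replies: W→A; X→B; Y→C; Z→C.
Column's best replies: A→Y; B→Z; C→Y; D→Y.
Only (C, Y) has each player best-responding; Nash payoffs (6, 7).
Row's commitment gain: 6 − 6 = 0.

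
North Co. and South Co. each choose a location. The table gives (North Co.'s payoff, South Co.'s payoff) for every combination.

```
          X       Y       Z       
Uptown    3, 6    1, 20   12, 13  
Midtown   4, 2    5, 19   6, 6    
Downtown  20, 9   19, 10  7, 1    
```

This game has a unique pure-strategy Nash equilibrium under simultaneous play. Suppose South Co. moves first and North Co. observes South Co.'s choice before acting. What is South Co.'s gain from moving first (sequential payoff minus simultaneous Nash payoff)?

3

Solve by backward induction (South Co. leads).
- X → North Co. plays Downtown (best of 3, 4, 20); South Co. gets 9.
- Y → North Co. plays Downtown (best of 1, 5, 19); South Co. gets 10.
- Z → North Co. plays Uptown (best of 12, 6, 7); South Co. gets 13.
South Co.'s induced payoffs are 9, 10, 13, so South Co. commits to Z. Subgame-perfect outcome: (Uptown, Z) with payoffs (12, 13).
For the simultaneous game, intersect best replies.
North Co.'s best replies: X→Downtown; Y→Downtown; Z→Uptown.
South Co.'s best replies: Uptown→Y; Midtown→Y; Downtown→Y.
The unique mutual best reply is (Downtown, Y), giving (19, 10).
South Co.'s commitment gain: 13 − 10 = 3.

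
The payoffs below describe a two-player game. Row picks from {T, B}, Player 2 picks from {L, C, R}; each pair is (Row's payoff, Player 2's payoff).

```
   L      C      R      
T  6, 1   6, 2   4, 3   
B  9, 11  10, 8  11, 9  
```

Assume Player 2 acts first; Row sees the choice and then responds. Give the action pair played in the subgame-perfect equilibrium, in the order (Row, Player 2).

(B, L)

Work backward from Row's decision.
- L: BR = B, leader payoff 11.
- C: BR = B, leader payoff 8.
- R: BR = B, leader payoff 9.
Player 2's induced payoffs are 11, 8, 9, so Player 2 commits to L. Subgame-perfect outcome: (B, L) with payoffs (9, 11).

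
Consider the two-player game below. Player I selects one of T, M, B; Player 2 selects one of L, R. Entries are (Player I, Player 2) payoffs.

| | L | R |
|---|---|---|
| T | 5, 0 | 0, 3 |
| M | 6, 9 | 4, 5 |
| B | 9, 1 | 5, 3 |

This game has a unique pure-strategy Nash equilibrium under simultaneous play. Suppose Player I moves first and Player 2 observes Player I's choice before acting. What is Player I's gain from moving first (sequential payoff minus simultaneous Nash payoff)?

Work backward from Player 2's decision.
- T: Player 2 compares 0, 3 and picks R; Player I would get 0.
- M: Player 2 compares 9, 5 and picks L; Player I would get 6.
- B: Player 2 compares 1, 3 and picks R; Player I would get 5.
Player I's induced payoffs are 0, 6, 5, so Player I commits to M. Subgame-perfect outcome: (M, L) with payoffs (6, 9).
Now find the simultaneous Nash equilibrium.
Player I's best replies: L→B; R→B.
Player 2's best replies: T→R; M→L; B→R.
The unique mutual best reply is (B, R), giving (5, 3).
Player I's commitment gain: 6 − 5 = 1.

1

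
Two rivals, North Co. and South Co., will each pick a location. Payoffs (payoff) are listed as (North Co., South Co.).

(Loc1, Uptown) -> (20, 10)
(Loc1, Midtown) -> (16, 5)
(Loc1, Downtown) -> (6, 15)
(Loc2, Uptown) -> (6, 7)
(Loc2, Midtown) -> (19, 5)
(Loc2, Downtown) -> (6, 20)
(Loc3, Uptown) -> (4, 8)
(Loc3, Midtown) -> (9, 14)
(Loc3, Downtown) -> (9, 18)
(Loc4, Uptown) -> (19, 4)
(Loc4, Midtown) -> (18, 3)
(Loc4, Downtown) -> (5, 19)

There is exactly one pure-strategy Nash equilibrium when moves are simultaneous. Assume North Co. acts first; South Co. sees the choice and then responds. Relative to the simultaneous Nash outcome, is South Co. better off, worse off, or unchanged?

Backward induction with North Co. moving first.
- Loc1 → South Co. plays Downtown (best of 10, 5, 15); North Co. gets 6.
- Loc2 → South Co. plays Downtown (best of 7, 5, 20); North Co. gets 6.
- Loc3 → South Co. plays Downtown (best of 8, 14, 18); North Co. gets 9.
- Loc4 → South Co. plays Downtown (best of 4, 3, 19); North Co. gets 5.
Maximizing over 6, 6, 9, 5, North Co. chooses Loc3. Subgame-perfect outcome: (Loc3, Downtown) with payoffs (9, 18).
Under simultaneous play:
North Co.'s best replies: Uptown→Loc1; Midtown→Loc2; Downtown→Loc3.
South Co.'s best replies: Loc1→Downtown; Loc2→Downtown; Loc3→Downtown; Loc4→Downtown.
The unique mutual best reply is (Loc3, Downtown), giving (9, 18).
South Co. earns 18 sequentially versus 18 at the Nash outcome: unchanged.

unchanged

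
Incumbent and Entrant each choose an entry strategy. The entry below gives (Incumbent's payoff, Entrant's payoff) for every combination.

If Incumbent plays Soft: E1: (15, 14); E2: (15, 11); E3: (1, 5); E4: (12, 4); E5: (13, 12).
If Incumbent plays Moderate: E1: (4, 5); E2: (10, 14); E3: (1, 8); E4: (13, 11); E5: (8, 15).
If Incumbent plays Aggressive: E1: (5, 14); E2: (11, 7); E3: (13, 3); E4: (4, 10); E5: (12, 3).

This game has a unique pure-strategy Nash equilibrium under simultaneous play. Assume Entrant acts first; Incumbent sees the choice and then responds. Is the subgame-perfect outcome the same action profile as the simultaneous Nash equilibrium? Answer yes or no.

Incumbent best-responds to each possible Entrant move:
- E1: BR = Soft, leader payoff 14.
- E2: BR = Soft, leader payoff 11.
- E3: BR = Aggressive, leader payoff 3.
- E4: BR = Moderate, leader payoff 11.
- E5: BR = Soft, leader payoff 12.
Maximizing over 14, 11, 3, 11, 12, Entrant chooses E1. Subgame-perfect outcome: (Soft, E1) with payoffs (15, 14).
For the simultaneous game, intersect best replies.
Incumbent's best replies: E1→Soft; E2→Soft; E3→Aggressive; E4→Moderate; E5→Soft.
Entrant's best replies: Soft→E1; Moderate→E5; Aggressive→E1.
The unique mutual best reply is (Soft, E1), giving (15, 14).
Sequential outcome (Soft, E1) coincides with the Nash profile (Soft, E1).

yes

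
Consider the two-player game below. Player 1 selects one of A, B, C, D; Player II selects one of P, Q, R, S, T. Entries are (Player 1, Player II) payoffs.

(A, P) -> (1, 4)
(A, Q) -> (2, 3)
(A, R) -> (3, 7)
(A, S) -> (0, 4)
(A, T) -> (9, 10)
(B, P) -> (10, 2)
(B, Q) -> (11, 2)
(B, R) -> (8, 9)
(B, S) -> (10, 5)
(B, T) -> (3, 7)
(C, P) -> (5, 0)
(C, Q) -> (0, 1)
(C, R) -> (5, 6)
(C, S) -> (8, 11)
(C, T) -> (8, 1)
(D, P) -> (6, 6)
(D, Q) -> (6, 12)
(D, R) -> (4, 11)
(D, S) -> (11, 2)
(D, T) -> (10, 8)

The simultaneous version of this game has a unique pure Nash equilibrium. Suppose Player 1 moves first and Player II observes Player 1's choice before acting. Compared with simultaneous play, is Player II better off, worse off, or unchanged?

Player II best-responds to each possible Player 1 move:
- A: BR = T, leader payoff 9.
- B: BR = R, leader payoff 8.
- C: BR = S, leader payoff 8.
- D: BR = Q, leader payoff 6.
Player 1's induced payoffs are 9, 8, 8, 6, so Player 1 commits to A. Subgame-perfect outcome: (A, T) with payoffs (9, 10).
Under simultaneous play:
Player 1's best replies: P→B; Q→B; R→B; S→D; T→D.
Player II's best replies: A→T; B→R; C→S; D→Q.
The unique mutual best reply is (B, R), giving (8, 9).
Player II earns 10 sequentially versus 9 at the Nash outcome: better off.

better off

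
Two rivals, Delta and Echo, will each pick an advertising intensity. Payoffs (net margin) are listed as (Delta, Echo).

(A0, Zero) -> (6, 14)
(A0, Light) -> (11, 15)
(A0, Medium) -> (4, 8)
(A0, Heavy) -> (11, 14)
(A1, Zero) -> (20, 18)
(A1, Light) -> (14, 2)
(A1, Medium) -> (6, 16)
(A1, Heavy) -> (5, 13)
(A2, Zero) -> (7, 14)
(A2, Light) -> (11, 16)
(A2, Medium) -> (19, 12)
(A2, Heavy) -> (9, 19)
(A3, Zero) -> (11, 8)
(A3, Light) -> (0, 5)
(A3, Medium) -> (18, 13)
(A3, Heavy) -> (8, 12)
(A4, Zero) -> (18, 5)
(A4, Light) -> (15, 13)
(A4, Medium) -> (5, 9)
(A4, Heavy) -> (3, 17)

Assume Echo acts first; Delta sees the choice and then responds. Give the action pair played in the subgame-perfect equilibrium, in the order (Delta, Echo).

(A1, Zero)

Solve by backward induction (Echo leads).
- Zero: Delta compares 6, 20, 7, 11, 18 and picks A1; Echo would get 18.
- Light: Delta compares 11, 14, 11, 0, 15 and picks A4; Echo would get 13.
- Medium: Delta compares 4, 6, 19, 18, 5 and picks A2; Echo would get 12.
- Heavy: Delta compares 11, 5, 9, 8, 3 and picks A0; Echo would get 14.
Maximizing over 18, 13, 12, 14, Echo chooses Zero. Subgame-perfect outcome: (A1, Zero) with payoffs (20, 18).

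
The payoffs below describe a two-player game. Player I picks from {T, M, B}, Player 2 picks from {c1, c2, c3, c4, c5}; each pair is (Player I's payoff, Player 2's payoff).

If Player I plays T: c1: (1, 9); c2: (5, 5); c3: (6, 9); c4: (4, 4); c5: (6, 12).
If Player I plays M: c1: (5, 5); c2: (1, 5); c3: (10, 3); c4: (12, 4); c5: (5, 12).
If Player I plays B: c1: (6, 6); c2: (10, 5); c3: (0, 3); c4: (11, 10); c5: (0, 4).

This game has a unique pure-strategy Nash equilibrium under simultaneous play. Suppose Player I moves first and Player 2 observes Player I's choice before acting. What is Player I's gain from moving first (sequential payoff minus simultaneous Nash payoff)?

Solve by backward induction (Player I leads).
- T → Player 2 plays c5 (best of 9, 5, 9, 4, 12); Player I gets 6.
- M → Player 2 plays c5 (best of 5, 5, 3, 4, 12); Player I gets 5.
- B → Player 2 plays c4 (best of 6, 5, 3, 10, 4); Player I gets 11.
Player I's induced payoffs are 6, 5, 11, so Player I commits to B. Subgame-perfect outcome: (B, c4) with payoffs (11, 10).
Under simultaneous play:
Player I's best replies: c1→B; c2→B; c3→M; c4→M; c5→T.
Player 2's best replies: T→c5; M→c5; B→c4.
Only (T, c5) has each player best-responding; Nash payoffs (6, 12).
Player I's commitment gain: 11 − 6 = 5.

5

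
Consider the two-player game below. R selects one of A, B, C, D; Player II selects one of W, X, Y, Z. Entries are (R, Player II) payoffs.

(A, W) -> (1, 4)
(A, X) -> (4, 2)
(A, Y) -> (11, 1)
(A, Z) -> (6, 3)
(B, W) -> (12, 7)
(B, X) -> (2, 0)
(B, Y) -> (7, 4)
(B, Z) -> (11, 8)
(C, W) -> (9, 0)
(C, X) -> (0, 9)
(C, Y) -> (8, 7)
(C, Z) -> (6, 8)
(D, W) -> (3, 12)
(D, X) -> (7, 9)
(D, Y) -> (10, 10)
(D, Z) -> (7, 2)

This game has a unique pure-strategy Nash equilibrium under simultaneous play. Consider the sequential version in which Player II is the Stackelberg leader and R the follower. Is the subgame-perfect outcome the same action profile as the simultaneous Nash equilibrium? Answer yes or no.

Solve by backward induction (Player II leads).
- W: R compares 1, 12, 9, 3 and picks B; Player II would get 7.
- X: R compares 4, 2, 0, 7 and picks D; Player II would get 9.
- Y: R compares 11, 7, 8, 10 and picks A; Player II would get 1.
- Z: R compares 6, 11, 6, 7 and picks B; Player II would get 8.
Player II's induced payoffs are 7, 9, 1, 8, so Player II commits to X. Subgame-perfect outcome: (D, X) with payoffs (7, 9).
For the simultaneous game, intersect best replies.
R's best replies: W→B; X→D; Y→A; Z→B.
Player II's best replies: A→W; B→Z; C→X; D→W.
Only (B, Z) has each player best-responding; Nash payoffs (11, 8).
Sequential outcome (D, X) differs from the Nash profile (B, Z).

no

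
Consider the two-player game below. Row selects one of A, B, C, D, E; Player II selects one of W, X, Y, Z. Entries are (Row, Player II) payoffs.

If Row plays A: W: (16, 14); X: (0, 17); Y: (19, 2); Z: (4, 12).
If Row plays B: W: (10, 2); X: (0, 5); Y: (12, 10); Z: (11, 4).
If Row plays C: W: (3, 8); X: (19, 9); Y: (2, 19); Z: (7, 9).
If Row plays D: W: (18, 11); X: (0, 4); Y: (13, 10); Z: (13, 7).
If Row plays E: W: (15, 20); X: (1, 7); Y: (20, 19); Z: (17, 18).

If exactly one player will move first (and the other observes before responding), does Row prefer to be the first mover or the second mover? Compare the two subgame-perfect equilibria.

second

If Row leads: Player II's best replies are A→X, B→Y, C→Y, D→W, E→W; Row's induced payoffs 0, 12, 2, 18, 15; outcome (D, W), payoffs (18, 11).
If Player II leads: Row's best replies are W→D, X→C, Y→E, Z→E; Player II's induced payoffs 11, 9, 19, 18; outcome (E, Y), payoffs (20, 19).
Row gets 18 moving first and 20 moving second, so Row prefers to move second.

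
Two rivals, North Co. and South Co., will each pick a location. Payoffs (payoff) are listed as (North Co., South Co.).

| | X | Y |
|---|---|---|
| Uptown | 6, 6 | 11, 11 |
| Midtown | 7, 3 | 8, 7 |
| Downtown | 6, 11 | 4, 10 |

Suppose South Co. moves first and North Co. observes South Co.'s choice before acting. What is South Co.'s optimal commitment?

Work backward from North Co.'s decision.
- X: North Co. compares 6, 7, 6 and picks Midtown; South Co. would get 3.
- Y: North Co. compares 11, 8, 4 and picks Uptown; South Co. would get 11.
Maximizing over 3, 11, South Co. chooses Y. Subgame-perfect outcome: (Uptown, Y) with payoffs (11, 11).

Y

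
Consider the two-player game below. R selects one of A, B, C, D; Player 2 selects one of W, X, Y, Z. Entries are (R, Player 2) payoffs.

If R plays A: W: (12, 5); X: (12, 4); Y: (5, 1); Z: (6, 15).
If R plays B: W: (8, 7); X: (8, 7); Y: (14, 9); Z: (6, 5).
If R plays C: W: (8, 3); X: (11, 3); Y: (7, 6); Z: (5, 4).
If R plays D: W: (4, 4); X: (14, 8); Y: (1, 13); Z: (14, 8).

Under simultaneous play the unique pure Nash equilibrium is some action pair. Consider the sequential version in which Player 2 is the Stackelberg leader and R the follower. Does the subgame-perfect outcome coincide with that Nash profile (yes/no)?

Work backward from R's decision.
- W → R plays A (best of 12, 8, 8, 4); Player 2 gets 5.
- X → R plays D (best of 12, 8, 11, 14); Player 2 gets 8.
- Y → R plays B (best of 5, 14, 7, 1); Player 2 gets 9.
- Z → R plays D (best of 6, 6, 5, 14); Player 2 gets 8.
Player 2's induced payoffs are 5, 8, 9, 8, so Player 2 commits to Y. Subgame-perfect outcome: (B, Y) with payoffs (14, 9).
Now find the simultaneous Nash equilibrium.
R's best replies: W→A; X→D; Y→B; Z→D.
Player 2's best replies: A→Z; B→Y; C→Y; D→Y.
The unique mutual best reply is (B, Y), giving (14, 9).
Sequential outcome (B, Y) coincides with the Nash profile (B, Y).

yes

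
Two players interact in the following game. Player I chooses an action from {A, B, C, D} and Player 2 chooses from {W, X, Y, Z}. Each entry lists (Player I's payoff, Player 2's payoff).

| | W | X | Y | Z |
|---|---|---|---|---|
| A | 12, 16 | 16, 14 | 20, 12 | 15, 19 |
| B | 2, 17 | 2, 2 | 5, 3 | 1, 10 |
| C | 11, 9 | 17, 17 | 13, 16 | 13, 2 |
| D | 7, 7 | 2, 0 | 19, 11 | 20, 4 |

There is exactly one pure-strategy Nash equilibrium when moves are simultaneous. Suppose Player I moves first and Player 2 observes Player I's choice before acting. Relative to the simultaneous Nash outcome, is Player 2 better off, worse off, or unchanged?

worse off

Work backward from Player 2's decision.
- A → Player 2 plays Z (best of 16, 14, 12, 19); Player I gets 15.
- B → Player 2 plays W (best of 17, 2, 3, 10); Player I gets 2.
- C → Player 2 plays X (best of 9, 17, 16, 2); Player I gets 17.
- D → Player 2 plays Y (best of 7, 0, 11, 4); Player I gets 19.
Maximizing over 15, 2, 17, 19, Player I chooses D. Subgame-perfect outcome: (D, Y) with payoffs (19, 11).
Now find the simultaneous Nash equilibrium.
Player I's best replies: W→A; X→C; Y→A; Z→D.
Player 2's best replies: A→Z; B→W; C→X; D→Y.
Only (C, X) has each player best-responding; Nash payoffs (17, 17).
Player 2 earns 11 sequentially versus 17 at the Nash outcome: worse off.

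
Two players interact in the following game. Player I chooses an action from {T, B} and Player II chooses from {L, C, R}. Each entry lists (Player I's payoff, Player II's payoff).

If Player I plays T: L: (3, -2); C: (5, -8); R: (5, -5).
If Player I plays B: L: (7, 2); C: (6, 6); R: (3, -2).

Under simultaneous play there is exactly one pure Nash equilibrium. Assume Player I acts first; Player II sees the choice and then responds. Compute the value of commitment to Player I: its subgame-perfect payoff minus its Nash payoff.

Work backward from Player II's decision.
- T → Player II plays L (best of -2, -8, -5); Player I gets 3.
- B → Player II plays C (best of 2, 6, -2); Player I gets 6.
Player I's induced payoffs are 3, 6, so Player I commits to B. Subgame-perfect outcome: (B, C) with payoffs (6, 6).
Now find the simultaneous Nash equilibrium.
Player I's best replies: L→B; C→B; R→T.
Player II's best replies: T→L; B→C.
Only (B, C) has each player best-responding; Nash payoffs (6, 6).
Player I's commitment gain: 6 − 6 = 0.

0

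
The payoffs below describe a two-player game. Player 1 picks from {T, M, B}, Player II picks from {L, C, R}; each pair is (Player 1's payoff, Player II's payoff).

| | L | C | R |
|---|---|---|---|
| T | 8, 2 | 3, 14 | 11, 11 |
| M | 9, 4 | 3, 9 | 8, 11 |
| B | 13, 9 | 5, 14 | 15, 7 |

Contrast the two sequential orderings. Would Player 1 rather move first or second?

first

If Player 1 leads: Player II's best replies are T→C, M→R, B→C; Player 1's induced payoffs 3, 8, 5; outcome (M, R), payoffs (8, 11).
If Player II leads: Player 1's best replies are L→B, C→B, R→B; Player II's induced payoffs 9, 14, 7; outcome (B, C), payoffs (5, 14).
Player 1 gets 8 moving first and 5 moving second, so Player 1 prefers to move first.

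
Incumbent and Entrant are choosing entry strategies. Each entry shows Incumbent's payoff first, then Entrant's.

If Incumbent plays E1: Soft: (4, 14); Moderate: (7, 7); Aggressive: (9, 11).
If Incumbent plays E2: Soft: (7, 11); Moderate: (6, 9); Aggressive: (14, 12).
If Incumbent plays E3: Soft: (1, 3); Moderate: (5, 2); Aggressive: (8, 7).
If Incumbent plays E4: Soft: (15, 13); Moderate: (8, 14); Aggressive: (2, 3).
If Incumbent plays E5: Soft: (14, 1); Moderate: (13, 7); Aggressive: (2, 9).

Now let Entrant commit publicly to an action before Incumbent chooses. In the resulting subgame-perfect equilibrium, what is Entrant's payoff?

13

Work backward from Incumbent's decision.
- Soft → Incumbent plays E4 (best of 4, 7, 1, 15, 14); Entrant gets 13.
- Moderate → Incumbent plays E5 (best of 7, 6, 5, 8, 13); Entrant gets 7.
- Aggressive → Incumbent plays E2 (best of 9, 14, 8, 2, 2); Entrant gets 12.
Entrant's induced payoffs are 13, 7, 12, so Entrant commits to Soft. Subgame-perfect outcome: (E4, Soft) with payoffs (15, 13).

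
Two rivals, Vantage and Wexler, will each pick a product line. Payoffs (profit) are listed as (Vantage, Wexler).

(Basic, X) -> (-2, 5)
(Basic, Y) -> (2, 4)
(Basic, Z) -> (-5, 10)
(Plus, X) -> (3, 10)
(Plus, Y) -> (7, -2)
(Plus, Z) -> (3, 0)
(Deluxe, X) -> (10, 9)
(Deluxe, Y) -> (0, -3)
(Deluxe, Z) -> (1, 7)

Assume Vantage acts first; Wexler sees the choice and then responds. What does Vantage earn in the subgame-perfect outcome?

10

Wexler best-responds to each possible Vantage move:
- Basic → Wexler plays Z (best of 5, 4, 10); Vantage gets -5.
- Plus → Wexler plays X (best of 10, -2, 0); Vantage gets 3.
- Deluxe → Wexler plays X (best of 9, -3, 7); Vantage gets 10.
Vantage's induced payoffs are -5, 3, 10, so Vantage commits to Deluxe. Subgame-perfect outcome: (Deluxe, X) with payoffs (10, 9).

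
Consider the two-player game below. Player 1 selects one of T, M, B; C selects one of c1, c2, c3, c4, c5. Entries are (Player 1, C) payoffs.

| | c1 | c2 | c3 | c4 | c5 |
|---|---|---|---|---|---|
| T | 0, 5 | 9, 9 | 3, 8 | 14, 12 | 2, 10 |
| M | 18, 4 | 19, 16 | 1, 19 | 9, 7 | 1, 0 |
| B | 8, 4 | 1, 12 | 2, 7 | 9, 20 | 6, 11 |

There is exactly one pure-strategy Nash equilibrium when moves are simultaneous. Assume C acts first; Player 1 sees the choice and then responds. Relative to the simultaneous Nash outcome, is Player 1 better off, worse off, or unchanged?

Backward induction with C moving first.
- c1 → Player 1 plays M (best of 0, 18, 8); C gets 4.
- c2 → Player 1 plays M (best of 9, 19, 1); C gets 16.
- c3 → Player 1 plays T (best of 3, 1, 2); C gets 8.
- c4 → Player 1 plays T (best of 14, 9, 9); C gets 12.
- c5 → Player 1 plays B (best of 2, 1, 6); C gets 11.
Among 4, 16, 8, 12, 11, the best is 16 at c2. Subgame-perfect outcome: (M, c2) with payoffs (19, 16).
Now find the simultaneous Nash equilibrium.
Player 1's best replies: c1→M; c2→M; c3→T; c4→T; c5→B.
C's best replies: T→c4; M→c3; B→c4.
Only (T, c4) has each player best-responding; Nash payoffs (14, 12).
Player 1 earns 19 sequentially versus 14 at the Nash outcome: better off.

better off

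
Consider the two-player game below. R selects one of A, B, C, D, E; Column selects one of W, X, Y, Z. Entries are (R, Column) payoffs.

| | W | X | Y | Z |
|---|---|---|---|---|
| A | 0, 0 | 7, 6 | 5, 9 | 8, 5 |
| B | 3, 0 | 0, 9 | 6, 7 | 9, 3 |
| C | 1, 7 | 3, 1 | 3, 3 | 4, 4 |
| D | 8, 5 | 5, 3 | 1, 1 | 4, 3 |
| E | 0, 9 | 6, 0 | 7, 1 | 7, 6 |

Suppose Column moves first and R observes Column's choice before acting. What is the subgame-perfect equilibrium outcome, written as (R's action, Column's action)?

(A, X)

Backward induction with Column moving first.
- W: R compares 0, 3, 1, 8, 0 and picks D; Column would get 5.
- X: R compares 7, 0, 3, 5, 6 and picks A; Column would get 6.
- Y: R compares 5, 6, 3, 1, 7 and picks E; Column would get 1.
- Z: R compares 8, 9, 4, 4, 7 and picks B; Column would get 3.
Column's induced payoffs are 5, 6, 1, 3, so Column commits to X. Subgame-perfect outcome: (A, X) with payoffs (7, 6).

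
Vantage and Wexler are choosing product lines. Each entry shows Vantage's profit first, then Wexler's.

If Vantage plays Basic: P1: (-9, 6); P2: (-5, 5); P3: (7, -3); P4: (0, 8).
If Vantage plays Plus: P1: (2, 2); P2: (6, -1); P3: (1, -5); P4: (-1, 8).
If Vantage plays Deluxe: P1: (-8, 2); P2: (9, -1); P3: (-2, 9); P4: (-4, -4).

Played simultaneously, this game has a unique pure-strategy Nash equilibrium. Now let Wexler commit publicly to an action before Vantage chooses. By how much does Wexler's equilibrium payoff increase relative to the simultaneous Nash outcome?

Solve by backward induction (Wexler leads).
- P1: Vantage compares -9, 2, -8 and picks Plus; Wexler would get 2.
- P2: Vantage compares -5, 6, 9 and picks Deluxe; Wexler would get -1.
- P3: Vantage compares 7, 1, -2 and picks Basic; Wexler would get -3.
- P4: Vantage compares 0, -1, -4 and picks Basic; Wexler would get 8.
Wexler's induced payoffs are 2, -1, -3, 8, so Wexler commits to P4. Subgame-perfect outcome: (Basic, P4) with payoffs (0, 8).
For the simultaneous game, intersect best replies.
Vantage's best replies: P1→Plus; P2→Deluxe; P3→Basic; P4→Basic.
Wexler's best replies: Basic→P4; Plus→P4; Deluxe→P3.
Only (Basic, P4) has each player best-responding; Nash payoffs (0, 8).
Wexler's commitment gain: 8 − 8 = 0.

0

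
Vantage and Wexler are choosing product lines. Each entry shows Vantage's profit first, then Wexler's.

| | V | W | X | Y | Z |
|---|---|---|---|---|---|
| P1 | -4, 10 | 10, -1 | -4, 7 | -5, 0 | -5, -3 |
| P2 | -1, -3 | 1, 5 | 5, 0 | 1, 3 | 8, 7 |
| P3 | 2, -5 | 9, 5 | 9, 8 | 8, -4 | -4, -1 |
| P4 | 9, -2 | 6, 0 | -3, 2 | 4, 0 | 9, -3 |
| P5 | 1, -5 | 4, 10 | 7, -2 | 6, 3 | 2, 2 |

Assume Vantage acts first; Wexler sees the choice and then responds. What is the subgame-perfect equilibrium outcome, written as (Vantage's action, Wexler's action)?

Backward induction with Vantage moving first.
- P1: BR = V, leader payoff -4.
- P2: BR = Z, leader payoff 8.
- P3: BR = X, leader payoff 9.
- P4: BR = X, leader payoff -3.
- P5: BR = W, leader payoff 4.
Vantage's induced payoffs are -4, 8, 9, -3, 4, so Vantage commits to P3. Subgame-perfect outcome: (P3, X) with payoffs (9, 8).

(P3, X)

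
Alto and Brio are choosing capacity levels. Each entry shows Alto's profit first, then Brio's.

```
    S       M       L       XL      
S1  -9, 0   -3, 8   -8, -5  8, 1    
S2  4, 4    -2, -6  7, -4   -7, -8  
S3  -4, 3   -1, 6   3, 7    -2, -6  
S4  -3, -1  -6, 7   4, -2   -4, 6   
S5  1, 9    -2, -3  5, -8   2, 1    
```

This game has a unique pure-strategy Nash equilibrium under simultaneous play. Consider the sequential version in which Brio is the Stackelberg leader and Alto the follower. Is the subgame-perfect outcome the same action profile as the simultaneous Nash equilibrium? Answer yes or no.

no

Alto best-responds to each possible Brio move:
- S: BR = S2, leader payoff 4.
- M: BR = S3, leader payoff 6.
- L: BR = S2, leader payoff -4.
- XL: BR = S1, leader payoff 1.
Brio's induced payoffs are 4, 6, -4, 1, so Brio commits to M. Subgame-perfect outcome: (S3, M) with payoffs (-1, 6).
For the simultaneous game, intersect best replies.
Alto's best replies: S→S2; M→S3; L→S2; XL→S1.
Brio's best replies: S1→M; S2→S; S3→L; S4→M; S5→S.
Only (S2, S) has each player best-responding; Nash payoffs (4, 4).
Sequential outcome (S3, M) differs from the Nash profile (S2, S).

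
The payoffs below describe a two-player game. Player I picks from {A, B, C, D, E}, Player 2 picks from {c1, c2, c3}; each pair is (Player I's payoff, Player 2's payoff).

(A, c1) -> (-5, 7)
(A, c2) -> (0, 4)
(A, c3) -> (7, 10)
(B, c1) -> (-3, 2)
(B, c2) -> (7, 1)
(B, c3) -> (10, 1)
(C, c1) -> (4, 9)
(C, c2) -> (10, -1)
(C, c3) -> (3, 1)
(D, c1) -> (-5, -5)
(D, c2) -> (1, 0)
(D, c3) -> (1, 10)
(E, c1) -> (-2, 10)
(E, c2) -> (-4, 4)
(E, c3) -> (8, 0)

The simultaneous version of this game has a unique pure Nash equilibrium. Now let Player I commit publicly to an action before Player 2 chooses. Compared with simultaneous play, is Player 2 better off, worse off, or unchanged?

Backward induction with Player I moving first.
- A: Player 2 compares 7, 4, 10 and picks c3; Player I would get 7.
- B: Player 2 compares 2, 1, 1 and picks c1; Player I would get -3.
- C: Player 2 compares 9, -1, 1 and picks c1; Player I would get 4.
- D: Player 2 compares -5, 0, 10 and picks c3; Player I would get 1.
- E: Player 2 compares 10, 4, 0 and picks c1; Player I would get -2.
Maximizing over 7, -3, 4, 1, -2, Player I chooses A. Subgame-perfect outcome: (A, c3) with payoffs (7, 10).
For the simultaneous game, intersect best replies.
Player I's best replies: c1→C; c2→C; c3→B.
Player 2's best replies: A→c3; B→c1; C→c1; D→c3; E→c1.
The unique mutual best reply is (C, c1), giving (4, 9).
Player 2 earns 10 sequentially versus 9 at the Nash outcome: better off.

better off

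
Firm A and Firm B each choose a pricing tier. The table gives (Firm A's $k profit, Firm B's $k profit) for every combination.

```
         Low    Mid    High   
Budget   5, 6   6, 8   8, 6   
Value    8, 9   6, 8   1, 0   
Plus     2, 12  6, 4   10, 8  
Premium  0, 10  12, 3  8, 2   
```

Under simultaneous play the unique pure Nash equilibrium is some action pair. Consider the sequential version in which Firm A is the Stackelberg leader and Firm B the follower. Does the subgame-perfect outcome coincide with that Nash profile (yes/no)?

Firm B best-responds to each possible Firm A move:
- Budget: BR = Mid, leader payoff 6.
- Value: BR = Low, leader payoff 8.
- Plus: BR = Low, leader payoff 2.
- Premium: BR = Low, leader payoff 0.
Among 6, 8, 2, 0, the best is 8 at Value. Subgame-perfect outcome: (Value, Low) with payoffs (8, 9).
Now find the simultaneous Nash equilibrium.
Firm A's best replies: Low→Value; Mid→Premium; High→Plus.
Firm B's best replies: Budget→Mid; Value→Low; Plus→Low; Premium→Low.
Only (Value, Low) has each player best-responding; Nash payoffs (8, 9).
Sequential outcome (Value, Low) coincides with the Nash profile (Value, Low).

yes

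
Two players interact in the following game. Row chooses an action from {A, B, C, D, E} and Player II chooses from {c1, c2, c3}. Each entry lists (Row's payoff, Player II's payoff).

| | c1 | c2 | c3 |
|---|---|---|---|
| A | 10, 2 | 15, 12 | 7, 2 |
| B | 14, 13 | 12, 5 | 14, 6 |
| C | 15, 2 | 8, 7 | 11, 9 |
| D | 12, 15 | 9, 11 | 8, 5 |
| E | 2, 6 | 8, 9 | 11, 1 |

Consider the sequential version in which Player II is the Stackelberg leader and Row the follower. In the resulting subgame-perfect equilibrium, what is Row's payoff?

15

Solve by backward induction (Player II leads).
- c1: Row compares 10, 14, 15, 12, 2 and picks C; Player II would get 2.
- c2: Row compares 15, 12, 8, 9, 8 and picks A; Player II would get 12.
- c3: Row compares 7, 14, 11, 8, 11 and picks B; Player II would get 6.
Among 2, 12, 6, the best is 12 at c2. Subgame-perfect outcome: (A, c2) with payoffs (15, 12).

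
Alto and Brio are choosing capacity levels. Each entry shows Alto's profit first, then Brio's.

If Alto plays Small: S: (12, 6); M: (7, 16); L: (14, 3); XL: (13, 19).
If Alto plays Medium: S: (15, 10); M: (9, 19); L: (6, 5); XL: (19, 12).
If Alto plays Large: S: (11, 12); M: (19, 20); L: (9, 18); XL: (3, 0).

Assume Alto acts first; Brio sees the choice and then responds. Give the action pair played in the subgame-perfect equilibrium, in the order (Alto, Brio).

(Large, M)

Work backward from Brio's decision.
- Small → Brio plays XL (best of 6, 16, 3, 19); Alto gets 13.
- Medium → Brio plays M (best of 10, 19, 5, 12); Alto gets 9.
- Large → Brio plays M (best of 12, 20, 18, 0); Alto gets 19.
Alto's induced payoffs are 13, 9, 19, so Alto commits to Large. Subgame-perfect outcome: (Large, M) with payoffs (19, 20).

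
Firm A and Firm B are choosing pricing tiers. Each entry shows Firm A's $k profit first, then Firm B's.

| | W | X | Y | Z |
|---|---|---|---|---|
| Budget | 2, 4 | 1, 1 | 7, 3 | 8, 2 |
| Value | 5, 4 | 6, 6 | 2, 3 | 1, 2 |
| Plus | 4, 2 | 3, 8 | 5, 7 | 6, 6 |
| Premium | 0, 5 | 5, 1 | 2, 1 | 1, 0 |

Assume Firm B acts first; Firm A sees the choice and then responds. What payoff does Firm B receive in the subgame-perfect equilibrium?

Firm A best-responds to each possible Firm B move:
- W → Firm A plays Value (best of 2, 5, 4, 0); Firm B gets 4.
- X → Firm A plays Value (best of 1, 6, 3, 5); Firm B gets 6.
- Y → Firm A plays Budget (best of 7, 2, 5, 2); Firm B gets 3.
- Z → Firm A plays Budget (best of 8, 1, 6, 1); Firm B gets 2.
Firm B's induced payoffs are 4, 6, 3, 2, so Firm B commits to X. Subgame-perfect outcome: (Value, X) with payoffs (6, 6).

6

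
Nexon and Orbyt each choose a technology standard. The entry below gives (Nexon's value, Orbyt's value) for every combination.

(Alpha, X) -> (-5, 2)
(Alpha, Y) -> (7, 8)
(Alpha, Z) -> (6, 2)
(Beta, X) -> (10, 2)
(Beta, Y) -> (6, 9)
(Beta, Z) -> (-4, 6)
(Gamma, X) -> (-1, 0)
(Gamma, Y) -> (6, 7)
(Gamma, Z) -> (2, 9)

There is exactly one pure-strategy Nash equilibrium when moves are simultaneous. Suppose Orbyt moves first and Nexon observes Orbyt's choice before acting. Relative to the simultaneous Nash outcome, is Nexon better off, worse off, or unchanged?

Backward induction with Orbyt moving first.
- X → Nexon plays Beta (best of -5, 10, -1); Orbyt gets 2.
- Y → Nexon plays Alpha (best of 7, 6, 6); Orbyt gets 8.
- Z → Nexon plays Alpha (best of 6, -4, 2); Orbyt gets 2.
Maximizing over 2, 8, 2, Orbyt chooses Y. Subgame-perfect outcome: (Alpha, Y) with payoffs (7, 8).
For the simultaneous game, intersect best replies.
Nexon's best replies: X→Beta; Y→Alpha; Z→Alpha.
Orbyt's best replies: Alpha→Y; Beta→Y; Gamma→Z.
The unique mutual best reply is (Alpha, Y), giving (7, 8).
Nexon earns 7 sequentially versus 7 at the Nash outcome: unchanged.

unchanged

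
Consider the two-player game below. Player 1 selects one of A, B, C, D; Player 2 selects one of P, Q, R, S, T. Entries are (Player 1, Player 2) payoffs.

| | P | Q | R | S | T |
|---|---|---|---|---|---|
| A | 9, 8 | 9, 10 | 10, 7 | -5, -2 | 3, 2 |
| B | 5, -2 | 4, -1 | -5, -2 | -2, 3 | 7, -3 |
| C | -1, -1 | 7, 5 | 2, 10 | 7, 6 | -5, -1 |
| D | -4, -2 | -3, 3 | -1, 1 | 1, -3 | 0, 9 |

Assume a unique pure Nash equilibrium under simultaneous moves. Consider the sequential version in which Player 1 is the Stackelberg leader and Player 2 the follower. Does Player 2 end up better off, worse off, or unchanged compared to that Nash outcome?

unchanged

Backward induction with Player 1 moving first.
- A → Player 2 plays Q (best of 8, 10, 7, -2, 2); Player 1 gets 9.
- B → Player 2 plays S (best of -2, -1, -2, 3, -3); Player 1 gets -2.
- C → Player 2 plays R (best of -1, 5, 10, 6, -1); Player 1 gets 2.
- D → Player 2 plays T (best of -2, 3, 1, -3, 9); Player 1 gets 0.
Player 1's induced payoffs are 9, -2, 2, 0, so Player 1 commits to A. Subgame-perfect outcome: (A, Q) with payoffs (9, 10).
Under simultaneous play:
Player 1's best replies: P→A; Q→A; R→A; S→C; T→B.
Player 2's best replies: A→Q; B→S; C→R; D→T.
The unique mutual best reply is (A, Q), giving (9, 10).
Player 2 earns 10 sequentially versus 10 at the Nash outcome: unchanged.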